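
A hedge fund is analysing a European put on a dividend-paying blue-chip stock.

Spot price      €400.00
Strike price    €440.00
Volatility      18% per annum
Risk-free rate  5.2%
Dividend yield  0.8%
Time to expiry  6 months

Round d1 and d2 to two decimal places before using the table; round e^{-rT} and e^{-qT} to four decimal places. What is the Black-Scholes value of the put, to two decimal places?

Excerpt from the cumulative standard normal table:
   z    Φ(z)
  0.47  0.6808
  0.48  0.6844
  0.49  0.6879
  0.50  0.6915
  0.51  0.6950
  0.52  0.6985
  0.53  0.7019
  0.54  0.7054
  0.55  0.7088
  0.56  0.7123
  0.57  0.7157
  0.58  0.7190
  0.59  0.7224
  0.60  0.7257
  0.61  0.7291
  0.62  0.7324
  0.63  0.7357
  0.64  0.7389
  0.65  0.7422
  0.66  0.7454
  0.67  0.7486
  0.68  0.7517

σ√T = 0.18·√0.5 = 0.1273
d₁ = [ln(400/440) + (0.052 − 0.008 + ½·0.18²)·0.5] / (σ√T) = (-0.0953 + 0.0301) / 0.1273 = -0.5123 ⇒ -0.51
d₂ = -0.5123 − 0.1273 = -0.6396 ⇒ -0.64
e^(−qT) = e^(−0.008·0.5) = 0.9960;  e^(−rT) = e^(−0.052·0.5) = 0.9743
N(−d₂) = N(0.64) = 0.7389;  N(−d₁) = N(0.51) = 0.6950
P = 440·0.9743·0.7389 − 400·0.9960·0.6950 = 316.7605 − 276.8880 = 39.8725

€39.87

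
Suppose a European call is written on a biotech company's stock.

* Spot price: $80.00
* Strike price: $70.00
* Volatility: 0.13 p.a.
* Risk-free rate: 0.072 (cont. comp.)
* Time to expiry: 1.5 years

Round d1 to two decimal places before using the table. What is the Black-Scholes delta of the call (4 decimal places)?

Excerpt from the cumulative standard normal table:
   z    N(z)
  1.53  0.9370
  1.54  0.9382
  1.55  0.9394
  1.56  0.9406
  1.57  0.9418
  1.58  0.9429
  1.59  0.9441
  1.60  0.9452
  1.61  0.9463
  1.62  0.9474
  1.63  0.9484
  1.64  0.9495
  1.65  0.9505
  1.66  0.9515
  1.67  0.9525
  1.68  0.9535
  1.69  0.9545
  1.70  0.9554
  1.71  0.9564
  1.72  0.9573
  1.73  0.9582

0.9452

σ√T = 0.13 × 1.2247 = 0.1592
ln(S/K) + (r + σ²/2)T = ln(80/70) + (0.072 + 0.13²/2)·1.5 = 0.1335 + 0.1207 = 0.2542
d₁ = 0.2542 / 0.1592 = 1.5966 ≈ 1.60
N(d₁) = N(1.60) = 0.9452
Δ_call = N(d₁) = 0.9452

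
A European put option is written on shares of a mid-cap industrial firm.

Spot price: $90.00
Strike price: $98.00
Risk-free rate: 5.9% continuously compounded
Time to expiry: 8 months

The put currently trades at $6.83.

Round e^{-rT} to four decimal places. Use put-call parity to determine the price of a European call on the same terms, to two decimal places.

exp(−rT) = exp(−0.059·0.6667) = 0.9614
Put-call parity: C − P = S − K·e^(−rT) = 90 − 98·0.9614 = 90 − 94.2172 = -4.2172
C = P + (C − P) = 6.83 + (-4.2172) = 2.6128

$2.61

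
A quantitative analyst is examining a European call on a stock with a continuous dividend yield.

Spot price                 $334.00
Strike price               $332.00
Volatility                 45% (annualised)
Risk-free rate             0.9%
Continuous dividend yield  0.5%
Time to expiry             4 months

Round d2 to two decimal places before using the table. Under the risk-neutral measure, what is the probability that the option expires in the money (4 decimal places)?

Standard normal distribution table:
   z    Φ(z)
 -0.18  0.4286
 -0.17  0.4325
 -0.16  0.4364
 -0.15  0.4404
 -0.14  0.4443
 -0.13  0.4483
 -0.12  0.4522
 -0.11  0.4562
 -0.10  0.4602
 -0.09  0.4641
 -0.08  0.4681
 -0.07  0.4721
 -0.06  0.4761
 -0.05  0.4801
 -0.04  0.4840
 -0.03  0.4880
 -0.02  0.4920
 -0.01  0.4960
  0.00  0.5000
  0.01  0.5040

0.4602

T = 0.3333;  σ√T = 0.2598
ln(S/K) + (r − q + σ²/2)T = ln(334/332) + (0.009 − 0.005 + 0.45²/2)·0.3333 = 0.0060 + 0.0351 = 0.0411
d₁ = 0.0411 / 0.2598 = 0.1582 → 0.16
d₂ = d₁ − σ√T = 0.1582 − 0.2598 = -0.1017 → -0.10
Risk-neutral Pr[S_T > K] = N(d₂) = N(-0.10) = 0.4602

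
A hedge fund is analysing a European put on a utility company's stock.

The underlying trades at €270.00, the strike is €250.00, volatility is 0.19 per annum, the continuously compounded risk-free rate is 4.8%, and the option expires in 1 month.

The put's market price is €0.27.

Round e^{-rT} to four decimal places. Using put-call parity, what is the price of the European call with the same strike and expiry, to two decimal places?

€21.27

e^(−rT) = e^(−0.048·0.08333) = 0.9960
Put-call parity: C − P = S − K·e^(−rT) = 270 − 250·0.9960 = 270 − 249.0000 = 21.0000
C = P + (C − P) = 0.27 + (21.0000) = 21.2700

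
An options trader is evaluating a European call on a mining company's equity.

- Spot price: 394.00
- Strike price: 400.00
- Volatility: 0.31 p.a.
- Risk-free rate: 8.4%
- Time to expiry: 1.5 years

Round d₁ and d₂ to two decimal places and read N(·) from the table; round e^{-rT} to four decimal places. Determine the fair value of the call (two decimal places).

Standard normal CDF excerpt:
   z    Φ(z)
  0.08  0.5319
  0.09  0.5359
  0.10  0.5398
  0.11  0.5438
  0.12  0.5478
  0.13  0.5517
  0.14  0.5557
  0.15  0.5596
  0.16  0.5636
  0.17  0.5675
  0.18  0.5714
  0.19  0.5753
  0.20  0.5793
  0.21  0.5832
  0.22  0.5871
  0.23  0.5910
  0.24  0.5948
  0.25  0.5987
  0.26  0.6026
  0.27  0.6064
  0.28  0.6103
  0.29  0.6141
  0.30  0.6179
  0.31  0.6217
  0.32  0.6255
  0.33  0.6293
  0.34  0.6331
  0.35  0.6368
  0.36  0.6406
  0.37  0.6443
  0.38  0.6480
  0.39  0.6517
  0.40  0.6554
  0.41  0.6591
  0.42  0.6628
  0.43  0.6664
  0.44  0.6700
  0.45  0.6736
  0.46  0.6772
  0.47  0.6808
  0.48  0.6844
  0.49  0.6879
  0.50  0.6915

T = 1.5;  σ√T = 0.3797
d₁ = [ln(394/400) + (0.084 + 0.31²/2)·1.5] / 0.3797 = [-0.0151 + 0.1981] / 0.3797 = 0.4819 ⇒ 0.48
d₂ = d₁ − σ√T = 0.4819 − 0.3797 = 0.1022 ⇒ 0.10
e^(−rT) = e^(−0.084·1.5) = 0.8816
C = 394·N(0.48) − 400·0.8816·N(0.10) = 394·0.6844 − 400·0.8816·0.5398 = 269.6536 − 190.3551 = 79.2985

79.30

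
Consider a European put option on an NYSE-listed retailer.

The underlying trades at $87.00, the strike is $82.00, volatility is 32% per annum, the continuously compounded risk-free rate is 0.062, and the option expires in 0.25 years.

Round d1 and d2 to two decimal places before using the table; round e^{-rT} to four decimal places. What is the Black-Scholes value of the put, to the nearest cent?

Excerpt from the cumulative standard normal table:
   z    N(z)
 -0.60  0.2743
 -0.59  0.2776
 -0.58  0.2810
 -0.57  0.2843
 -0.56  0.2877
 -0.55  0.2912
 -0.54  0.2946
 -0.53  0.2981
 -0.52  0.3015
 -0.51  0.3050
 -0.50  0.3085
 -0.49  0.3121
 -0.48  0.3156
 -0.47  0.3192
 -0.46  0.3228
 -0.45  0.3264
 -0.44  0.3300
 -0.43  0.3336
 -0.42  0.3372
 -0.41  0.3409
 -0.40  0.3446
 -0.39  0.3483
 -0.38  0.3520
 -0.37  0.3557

$2.79

σ√T = 0.32·√0.25 = 0.1600
d₁ = [ln(87/82) + (0.062 + 0.32²/2)·0.25] / 0.1600 = [0.0592 + 0.0283] / 0.1600 = 0.5468 ≈ 0.55
d₂ = d₁ − σ√T = 0.5468 − 0.1600 = 0.3868 ≈ 0.39
e^(−rT) = e^(−0.062·0.25) = 0.9846
P = 82·0.9846·N(-0.39) − 87·N(-0.55) = 82·0.9846·0.3483 − 87·0.2912 = 28.1208 − 25.3344 = 2.7864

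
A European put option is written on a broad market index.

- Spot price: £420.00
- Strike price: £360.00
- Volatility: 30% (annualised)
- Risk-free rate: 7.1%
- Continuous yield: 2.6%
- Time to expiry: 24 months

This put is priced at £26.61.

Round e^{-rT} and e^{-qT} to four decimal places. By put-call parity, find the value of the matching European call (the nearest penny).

£112.98

exp(−qT) = exp(−0.026·2) = 0.9493;  exp(−rT) = exp(−0.071·2) = 0.8676
Put-call parity: C − P = S·e^(−qT) − K·e^(−rT) = 420·0.9493 − 360·0.8676 = 398.7060 − 312.3360 = 86.3700
C = P + (C − P) = 26.61 + (86.3700) = 112.9800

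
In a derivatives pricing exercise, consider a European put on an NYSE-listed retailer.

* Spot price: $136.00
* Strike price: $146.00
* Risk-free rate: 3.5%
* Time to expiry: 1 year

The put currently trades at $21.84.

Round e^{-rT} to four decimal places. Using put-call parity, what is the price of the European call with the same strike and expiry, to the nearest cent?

$16.86

e^(−rT) = e^(−0.035·1) = 0.9656
Put-call parity: C − P = S − K·e^(−rT) = 136 − 146·0.9656 = 136 − 140.9776 = -4.9776
C = P + (C − P) = 21.84 + (-4.9776) = 16.8624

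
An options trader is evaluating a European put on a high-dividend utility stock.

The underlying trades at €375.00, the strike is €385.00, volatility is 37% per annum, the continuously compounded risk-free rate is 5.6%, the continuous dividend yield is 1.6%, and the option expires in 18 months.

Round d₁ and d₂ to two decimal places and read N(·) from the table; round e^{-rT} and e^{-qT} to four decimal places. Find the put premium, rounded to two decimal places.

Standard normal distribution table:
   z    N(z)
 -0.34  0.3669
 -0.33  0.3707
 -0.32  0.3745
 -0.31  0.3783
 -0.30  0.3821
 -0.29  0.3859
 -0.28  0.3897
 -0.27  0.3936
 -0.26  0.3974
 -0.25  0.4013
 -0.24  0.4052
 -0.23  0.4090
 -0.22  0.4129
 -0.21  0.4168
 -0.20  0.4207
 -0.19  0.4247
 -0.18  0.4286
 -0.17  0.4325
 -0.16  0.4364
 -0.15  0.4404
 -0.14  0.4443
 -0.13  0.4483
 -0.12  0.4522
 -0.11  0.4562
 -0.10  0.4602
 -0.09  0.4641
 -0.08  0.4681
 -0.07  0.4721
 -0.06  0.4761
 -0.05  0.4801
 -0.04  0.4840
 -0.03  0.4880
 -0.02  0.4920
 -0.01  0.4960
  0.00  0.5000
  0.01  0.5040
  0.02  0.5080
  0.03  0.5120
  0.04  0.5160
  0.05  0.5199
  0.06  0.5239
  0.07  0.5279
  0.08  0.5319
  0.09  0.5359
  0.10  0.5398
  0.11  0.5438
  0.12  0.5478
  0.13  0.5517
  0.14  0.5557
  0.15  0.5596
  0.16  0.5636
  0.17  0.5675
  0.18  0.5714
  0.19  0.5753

€58.19

σ√T = 0.37·√1.5 = 0.4532
ln(S/K) + (r − q + σ²/2)T = ln(375/385) + (0.056 − 0.016 + 0.37²/2)·1.5 = -0.0263 + 0.1627 = 0.1364
d₁ = 0.1364 / 0.4532 = 0.3009 which rounds to 0.30
d₂ = d₁ − σ√T = 0.3009 − 0.4532 = -0.1522 which rounds to -0.15
e^(−qT) = e^(−0.016·1.5) = 0.9763;  e^(−rT) = e^(−0.056·1.5) = 0.9194
N(−d₂) = N(0.15) = 0.5596;  N(−d₁) = N(-0.30) = 0.3821
P = 385·0.9194·0.5596 − 375·0.9763·0.3821 = 198.0811 − 139.8916 = 58.1895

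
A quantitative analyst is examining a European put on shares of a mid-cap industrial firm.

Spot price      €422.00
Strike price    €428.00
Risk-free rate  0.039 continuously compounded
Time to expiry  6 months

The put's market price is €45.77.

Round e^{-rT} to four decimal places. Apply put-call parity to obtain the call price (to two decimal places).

e^(−rT) = e^(−0.039·0.5) = 0.9807
Put-call parity: C − P = S − K·e^(−rT) = 422 − 428·0.9807 = 422 − 419.7396 = 2.2604
C = P + (C − P) = 45.77 + (2.2604) = 48.0304

€48.03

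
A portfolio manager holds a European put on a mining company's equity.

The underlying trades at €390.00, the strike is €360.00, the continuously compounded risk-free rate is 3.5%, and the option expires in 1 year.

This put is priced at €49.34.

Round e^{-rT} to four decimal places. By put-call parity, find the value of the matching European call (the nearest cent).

e^(−rT) = e^(−0.035·1) = 0.9656
Put-call parity: C − P = S − K·e^(−rT) = 390 − 360·0.9656 = 390 − 347.6160 = 42.3840
C = P + (C − P) = 49.34 + (42.3840) = 91.7240

€91.72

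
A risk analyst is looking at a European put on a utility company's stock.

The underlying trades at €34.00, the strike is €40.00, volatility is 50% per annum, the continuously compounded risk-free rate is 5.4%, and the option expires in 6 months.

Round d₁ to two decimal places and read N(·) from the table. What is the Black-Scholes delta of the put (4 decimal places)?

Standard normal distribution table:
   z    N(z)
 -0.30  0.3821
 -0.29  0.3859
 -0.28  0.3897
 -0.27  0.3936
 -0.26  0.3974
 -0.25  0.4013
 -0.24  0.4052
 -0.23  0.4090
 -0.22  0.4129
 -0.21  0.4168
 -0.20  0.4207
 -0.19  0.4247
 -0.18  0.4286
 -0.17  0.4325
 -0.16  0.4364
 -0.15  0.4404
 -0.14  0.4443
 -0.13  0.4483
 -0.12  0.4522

-0.5832

σ√T = 0.5·√0.5 = 0.3536
d₁ = [ln(34/40) + (0.054 + 0.5²/2)·0.5] / 0.3536 = [-0.1625 + 0.0895] / 0.3536 = -0.2065 → -0.21
N(d₁) = N(-0.21) = 0.4168
Δ_put = N(d₁) − 1 = 0.4168 − 1 = -0.5832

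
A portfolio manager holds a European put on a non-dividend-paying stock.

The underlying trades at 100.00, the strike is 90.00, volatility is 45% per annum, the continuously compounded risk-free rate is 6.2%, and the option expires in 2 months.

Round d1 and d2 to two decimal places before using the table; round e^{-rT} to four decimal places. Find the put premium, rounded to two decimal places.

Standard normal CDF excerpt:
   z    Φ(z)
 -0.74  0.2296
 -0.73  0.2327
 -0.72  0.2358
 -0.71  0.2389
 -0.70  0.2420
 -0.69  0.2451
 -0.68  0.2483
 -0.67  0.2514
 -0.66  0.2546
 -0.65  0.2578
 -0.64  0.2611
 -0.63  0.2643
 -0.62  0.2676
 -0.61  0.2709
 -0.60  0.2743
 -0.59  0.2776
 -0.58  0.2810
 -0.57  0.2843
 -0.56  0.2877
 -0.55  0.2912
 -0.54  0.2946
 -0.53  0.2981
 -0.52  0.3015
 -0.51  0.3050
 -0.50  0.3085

2.66

σ√T = 0.45 × 0.4082 = 0.1837
d₁ = [ln(100/90) + (0.062 + 0.45²/2)·0.1667] / 0.1837 = [0.1054 + 0.0272] / 0.1837 = 0.7216 ⇒ 0.72
d₂ = d₁ − σ√T = 0.7216 − 0.1837 = 0.5379 ⇒ 0.54
e^(−rT) = e^(−0.062·0.1667) = 0.9897
N(−d₂) = N(-0.54) = 0.2946;  N(−d₁) = N(-0.72) = 0.2358
P = 90·0.9897·0.2946 − 100·0.2358 = 26.2409 − 23.5800 = 2.6609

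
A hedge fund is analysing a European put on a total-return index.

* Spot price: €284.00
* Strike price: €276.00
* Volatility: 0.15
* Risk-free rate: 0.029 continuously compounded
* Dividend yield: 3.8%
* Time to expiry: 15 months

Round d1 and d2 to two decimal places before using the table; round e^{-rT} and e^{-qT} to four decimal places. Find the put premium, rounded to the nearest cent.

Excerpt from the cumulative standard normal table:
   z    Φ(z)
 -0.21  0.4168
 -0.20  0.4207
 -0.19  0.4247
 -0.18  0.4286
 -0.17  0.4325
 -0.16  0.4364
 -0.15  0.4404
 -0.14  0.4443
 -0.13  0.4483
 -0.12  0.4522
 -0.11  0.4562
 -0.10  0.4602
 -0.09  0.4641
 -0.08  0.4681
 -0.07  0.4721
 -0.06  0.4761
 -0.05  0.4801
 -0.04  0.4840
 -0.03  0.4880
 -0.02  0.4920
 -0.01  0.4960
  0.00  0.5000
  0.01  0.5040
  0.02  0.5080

€15.94

T = 1.25;  σ√T = 0.1677
d₁ = [ln(284/276) + (0.029 − 0.038 + 0.15²/2)·1.25] / 0.1677 = [0.0286 + 0.0028] / 0.1677 = 0.1871 which rounds to 0.19
d₂ = d₁ − σ√T = 0.1871 − 0.1677 = 0.0194 which rounds to 0.02
e^(−qT) = e^(−0.038·1.25) = 0.9536;  e^(−rT) = e^(−0.029·1.25) = 0.9644
P = 276·0.9644·N(-0.02) − 284·0.9536·N(-0.19) = 276·0.9644·0.4920 − 284·0.9536·0.4247 = 130.9578 − 115.0183 = 15.9395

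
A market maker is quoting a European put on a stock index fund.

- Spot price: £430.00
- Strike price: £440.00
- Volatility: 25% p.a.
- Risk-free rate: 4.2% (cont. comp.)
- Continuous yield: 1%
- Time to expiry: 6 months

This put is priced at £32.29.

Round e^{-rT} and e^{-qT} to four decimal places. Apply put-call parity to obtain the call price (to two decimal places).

exp(−qT) = exp(−0.01·0.5) = 0.9950;  exp(−rT) = exp(−0.042·0.5) = 0.9792
Put-call parity: C − P = S·e^(−qT) − K·e^(−rT) = 430·0.9950 − 440·0.9792 = 427.8500 − 430.8480 = -2.9980
C = P + (C − P) = 32.29 + (-2.9980) = 29.2920

£29.29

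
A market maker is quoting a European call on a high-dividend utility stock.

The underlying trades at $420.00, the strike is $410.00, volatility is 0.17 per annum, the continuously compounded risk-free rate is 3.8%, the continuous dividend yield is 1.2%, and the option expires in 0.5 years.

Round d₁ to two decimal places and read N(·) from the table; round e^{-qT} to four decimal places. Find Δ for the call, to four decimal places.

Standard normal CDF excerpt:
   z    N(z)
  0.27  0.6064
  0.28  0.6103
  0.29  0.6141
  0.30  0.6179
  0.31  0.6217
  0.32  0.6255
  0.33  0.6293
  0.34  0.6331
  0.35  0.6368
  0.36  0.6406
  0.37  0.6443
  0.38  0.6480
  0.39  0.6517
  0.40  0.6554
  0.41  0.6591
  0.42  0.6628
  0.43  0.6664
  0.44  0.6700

0.6404

σ√T = 0.17 × 0.7071 = 0.1202
d₁ = [ln(420/410) + (0.038 − 0.012 + 0.17²/2)·0.5] / 0.1202 = [0.0241 + 0.0202] / 0.1202 = 0.3687 ≈ 0.37
N(d₁) = N(0.37) = 0.6443
Δ_call = exp(−qT)·N(d₁) = 0.9940·0.6443 = 0.6404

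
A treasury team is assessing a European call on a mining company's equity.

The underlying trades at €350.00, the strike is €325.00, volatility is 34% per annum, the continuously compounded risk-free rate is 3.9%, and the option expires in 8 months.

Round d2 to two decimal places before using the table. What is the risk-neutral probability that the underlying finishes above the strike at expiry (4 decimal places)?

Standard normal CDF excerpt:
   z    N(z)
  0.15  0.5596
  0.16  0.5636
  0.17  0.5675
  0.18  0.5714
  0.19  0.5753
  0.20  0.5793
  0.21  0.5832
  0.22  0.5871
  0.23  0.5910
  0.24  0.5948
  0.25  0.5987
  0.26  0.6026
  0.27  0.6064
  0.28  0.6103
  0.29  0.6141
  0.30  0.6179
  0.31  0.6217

σ√T = 0.34·√0.6667 = 0.2776
ln(S/K) + (r + σ²/2)T = ln(350/325) + (0.039 + 0.34²/2)·0.6667 = 0.0741 + 0.0645 = 0.1386
d₁ = 0.1386 / 0.2776 = 0.4994 → 0.50
d₂ = d₁ − σ√T = 0.4994 − 0.2776 = 0.2218 → 0.22
Risk-neutral Pr[S_T > K] = N(d₂) = N(0.22) = 0.5871

0.5871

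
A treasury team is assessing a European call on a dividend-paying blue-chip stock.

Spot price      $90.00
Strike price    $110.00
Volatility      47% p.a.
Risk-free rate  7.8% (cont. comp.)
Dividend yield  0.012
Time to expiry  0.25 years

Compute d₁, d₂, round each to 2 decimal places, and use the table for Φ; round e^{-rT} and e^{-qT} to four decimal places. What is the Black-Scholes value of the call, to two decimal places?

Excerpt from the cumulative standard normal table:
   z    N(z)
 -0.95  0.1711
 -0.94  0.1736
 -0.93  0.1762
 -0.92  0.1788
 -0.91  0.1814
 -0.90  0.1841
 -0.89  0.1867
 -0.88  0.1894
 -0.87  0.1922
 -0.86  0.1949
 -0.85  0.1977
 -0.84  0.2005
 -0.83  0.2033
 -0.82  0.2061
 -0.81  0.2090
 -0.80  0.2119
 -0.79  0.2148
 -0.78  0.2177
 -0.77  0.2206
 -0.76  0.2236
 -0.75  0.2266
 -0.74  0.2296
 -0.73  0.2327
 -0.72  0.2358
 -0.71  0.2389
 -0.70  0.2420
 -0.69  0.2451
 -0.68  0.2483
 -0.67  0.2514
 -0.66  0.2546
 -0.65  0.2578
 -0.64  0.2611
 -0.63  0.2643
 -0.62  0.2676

$2.70

σ√T = 0.47·√0.25 = 0.2350
d₁ = [ln(90/110) + (0.078 − 0.012 + 0.47²/2)·0.25] / 0.2350 = [-0.2007 + 0.0441] / 0.2350 = -0.6662 which rounds to -0.67
d₂ = d₁ − σ√T = -0.6662 − 0.2350 = -0.9012 which rounds to -0.90
e^(−qT) = e^(−0.012·0.25) = 0.9970;  e^(−rT) = e^(−0.078·0.25) = 0.9807
C = 90·0.9970·N(-0.67) − 110·0.9807·N(-0.90) = 90·0.9970·0.2514 − 110·0.9807·0.1841 = 22.5581 − 19.8602 = 2.6980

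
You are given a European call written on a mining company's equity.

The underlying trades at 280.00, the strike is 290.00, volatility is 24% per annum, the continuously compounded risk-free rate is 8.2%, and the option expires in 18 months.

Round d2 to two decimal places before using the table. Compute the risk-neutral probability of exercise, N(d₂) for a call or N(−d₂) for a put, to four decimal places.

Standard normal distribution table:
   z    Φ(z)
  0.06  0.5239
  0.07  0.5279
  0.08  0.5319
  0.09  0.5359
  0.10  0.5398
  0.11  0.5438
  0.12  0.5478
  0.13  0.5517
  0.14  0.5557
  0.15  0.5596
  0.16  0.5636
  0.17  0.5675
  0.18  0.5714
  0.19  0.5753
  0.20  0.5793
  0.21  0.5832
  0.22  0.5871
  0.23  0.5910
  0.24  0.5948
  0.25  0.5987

σ√T = 0.24·√1.5 = 0.2939
ln(S/K) + (r + σ²/2)T = ln(280/290) + (0.082 + 0.24²/2)·1.5 = -0.0351 + 0.1662 = 0.1311
d₁ = 0.1311 / 0.2939 = 0.4460 which rounds to 0.45
d₂ = d₁ − σ√T = 0.4460 − 0.2939 = 0.1521 which rounds to 0.15
Risk-neutral Pr[S_T > K] = N(d₂) = N(0.15) = 0.5596

0.5596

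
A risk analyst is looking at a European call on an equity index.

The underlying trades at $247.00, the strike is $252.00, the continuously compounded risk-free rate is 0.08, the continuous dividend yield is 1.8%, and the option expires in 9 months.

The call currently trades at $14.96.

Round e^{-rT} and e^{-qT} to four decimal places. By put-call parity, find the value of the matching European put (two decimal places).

exp(−qT) = exp(−0.018·0.75) = 0.9866;  exp(−rT) = exp(−0.08·0.75) = 0.9418
Put-call parity: C − P = S·e^(−qT) − K·e^(−rT) = 247·0.9866 − 252·0.9418 = 243.6902 − 237.3336 = 6.3566
P = C − (C − P) = 14.96 − (6.3566) = 8.6034

$8.60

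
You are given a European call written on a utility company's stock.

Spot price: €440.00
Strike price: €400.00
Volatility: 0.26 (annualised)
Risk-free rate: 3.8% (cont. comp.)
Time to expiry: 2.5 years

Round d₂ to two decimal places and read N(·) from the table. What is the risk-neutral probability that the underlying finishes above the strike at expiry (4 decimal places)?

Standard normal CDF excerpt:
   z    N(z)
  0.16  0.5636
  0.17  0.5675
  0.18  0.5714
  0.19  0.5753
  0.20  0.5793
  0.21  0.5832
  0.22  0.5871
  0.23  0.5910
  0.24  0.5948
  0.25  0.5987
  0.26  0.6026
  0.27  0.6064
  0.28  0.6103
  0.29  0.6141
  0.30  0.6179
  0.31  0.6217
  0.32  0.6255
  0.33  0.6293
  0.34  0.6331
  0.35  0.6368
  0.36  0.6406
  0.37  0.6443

T = 2.5;  σ√T = 0.4111
d₁ = [ln(440/400) + (0.038 + 0.26²/2)·2.5] / 0.4111 = [0.0953 + 0.1795] / 0.4111 = 0.6685 which rounds to 0.67
d₂ = d₁ − σ√T = 0.6685 − 0.4111 = 0.2574 which rounds to 0.26
Risk-neutral Pr[S_T > K] = N(d₂) = N(0.26) = 0.6026

0.6026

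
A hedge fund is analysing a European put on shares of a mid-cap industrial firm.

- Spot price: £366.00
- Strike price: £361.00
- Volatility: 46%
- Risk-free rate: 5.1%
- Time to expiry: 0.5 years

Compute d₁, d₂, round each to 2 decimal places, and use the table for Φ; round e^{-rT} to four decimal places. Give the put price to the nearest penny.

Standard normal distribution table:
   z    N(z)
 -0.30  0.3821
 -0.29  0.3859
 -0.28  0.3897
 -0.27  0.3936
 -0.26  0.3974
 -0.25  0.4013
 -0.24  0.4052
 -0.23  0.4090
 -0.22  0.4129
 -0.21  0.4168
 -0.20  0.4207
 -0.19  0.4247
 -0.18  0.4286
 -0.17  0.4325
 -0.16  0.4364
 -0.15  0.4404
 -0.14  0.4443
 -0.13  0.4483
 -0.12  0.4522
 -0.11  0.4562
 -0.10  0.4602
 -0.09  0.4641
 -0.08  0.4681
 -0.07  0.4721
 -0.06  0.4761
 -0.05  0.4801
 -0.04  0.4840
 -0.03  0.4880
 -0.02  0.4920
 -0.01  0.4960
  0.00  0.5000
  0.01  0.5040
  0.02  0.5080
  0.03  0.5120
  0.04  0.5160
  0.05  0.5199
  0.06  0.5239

σ√T = 0.46 × 0.7071 = 0.3253
d₁ = [ln(366/361) + (0.051 + 0.46²/2)·0.5] / 0.3253 = [0.0138 + 0.0784] / 0.3253 = 0.2833 ⇒ 0.28
d₂ = d₁ − σ√T = 0.2833 − 0.3253 = -0.0419 ⇒ -0.04
exp(−rT) = exp(−0.051·0.5) = 0.9748
N(−d₂) = N(0.04) = 0.5160;  N(−d₁) = N(-0.28) = 0.3897
P = 361·0.9748·0.5160 − 366·0.3897 = 181.5818 − 142.6302 = 38.9516

£38.95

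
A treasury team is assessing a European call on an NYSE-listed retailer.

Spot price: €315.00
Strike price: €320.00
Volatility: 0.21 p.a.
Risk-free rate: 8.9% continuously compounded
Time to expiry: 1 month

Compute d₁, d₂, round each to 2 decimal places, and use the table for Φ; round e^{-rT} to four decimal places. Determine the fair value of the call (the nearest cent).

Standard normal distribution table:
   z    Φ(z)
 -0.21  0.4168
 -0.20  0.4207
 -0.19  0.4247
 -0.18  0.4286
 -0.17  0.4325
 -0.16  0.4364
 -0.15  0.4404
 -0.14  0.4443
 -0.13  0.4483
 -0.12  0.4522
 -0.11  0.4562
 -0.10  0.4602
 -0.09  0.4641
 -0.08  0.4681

€6.33

σ√T = 0.21 × 0.2887 = 0.0606
d₁ = [ln(315/320) + (0.089 + ½·0.21²)·0.08333] / (σ√T) = (-0.0157 + 0.0093) / 0.0606 = -0.1071 which rounds to -0.11
d₂ = -0.1071 − 0.0606 = -0.1677 which rounds to -0.17
e^(−rT) = e^(−0.089·0.08333) = 0.9926
N(d₁) = N(-0.11) = 0.4562;  N(d₂) = N(-0.17) = 0.4325
C = 315·0.4562 − 320·0.9926·0.4325 = 143.7030 − 137.3758 = 6.3272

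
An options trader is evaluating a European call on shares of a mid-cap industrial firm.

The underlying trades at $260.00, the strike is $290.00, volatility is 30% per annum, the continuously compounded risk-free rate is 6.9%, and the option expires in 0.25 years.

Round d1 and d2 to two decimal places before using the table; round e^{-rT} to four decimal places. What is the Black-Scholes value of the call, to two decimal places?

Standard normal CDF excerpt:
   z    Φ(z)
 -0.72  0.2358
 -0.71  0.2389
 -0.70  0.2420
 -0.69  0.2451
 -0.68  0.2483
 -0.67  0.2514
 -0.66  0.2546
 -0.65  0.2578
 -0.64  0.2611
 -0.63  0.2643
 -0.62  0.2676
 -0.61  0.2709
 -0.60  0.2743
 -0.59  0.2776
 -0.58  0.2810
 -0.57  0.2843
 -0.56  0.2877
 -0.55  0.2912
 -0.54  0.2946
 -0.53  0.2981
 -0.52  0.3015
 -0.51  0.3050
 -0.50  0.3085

$6.73

σ√T = 0.3 × 0.5000 = 0.1500
d₁ = [ln(260/290) + (0.069 + 0.3²/2)·0.25] / 0.1500 = [-0.1092 + 0.0285] / 0.1500 = -0.5380 ≈ -0.54
d₂ = d₁ − σ√T = -0.5380 − 0.1500 = -0.6880 ≈ -0.69
exp(−rT) = exp(−0.069·0.25) = 0.9829
N(d₁) = N(-0.54) = 0.2946;  N(d₂) = N(-0.69) = 0.2451
C = 260·0.2946 − 290·0.9829·0.2451 = 76.5960 − 69.8635 = 6.7325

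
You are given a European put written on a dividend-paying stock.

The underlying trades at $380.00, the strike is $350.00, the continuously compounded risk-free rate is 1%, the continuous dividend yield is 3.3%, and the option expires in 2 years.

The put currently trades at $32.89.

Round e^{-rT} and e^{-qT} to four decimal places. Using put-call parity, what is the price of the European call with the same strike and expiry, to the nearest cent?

$45.54

e^(−qT) = e^(−0.033·2) = 0.9361;  e^(−rT) = e^(−0.01·2) = 0.9802
Put-call parity: C − P = S·e^(−qT) − K·e^(−rT) = 380·0.9361 − 350·0.9802 = 355.7180 − 343.0700 = 12.6480
C = P + (C − P) = 32.89 + (12.6480) = 45.5380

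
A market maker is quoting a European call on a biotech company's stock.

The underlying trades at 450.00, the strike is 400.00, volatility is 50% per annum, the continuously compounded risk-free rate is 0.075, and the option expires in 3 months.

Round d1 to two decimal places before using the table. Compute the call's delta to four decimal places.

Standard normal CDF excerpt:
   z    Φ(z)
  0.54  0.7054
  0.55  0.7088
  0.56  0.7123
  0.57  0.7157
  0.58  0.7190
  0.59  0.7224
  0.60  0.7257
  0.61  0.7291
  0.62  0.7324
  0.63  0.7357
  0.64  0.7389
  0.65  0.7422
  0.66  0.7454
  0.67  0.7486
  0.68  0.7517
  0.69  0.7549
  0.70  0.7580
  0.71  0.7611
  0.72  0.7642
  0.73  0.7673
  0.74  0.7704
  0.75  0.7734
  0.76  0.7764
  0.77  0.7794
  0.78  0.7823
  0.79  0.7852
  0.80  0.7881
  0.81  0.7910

0.7486

T = 0.25;  σ√T = 0.2500
d₁ = [ln(450/400) + (0.075 + 0.5²/2)·0.25] / 0.2500 = [0.1178 + 0.0500] / 0.2500 = 0.6711 → 0.67
N(d₁) = N(0.67) = 0.7486
Δ_call = N(d₁) = 0.7486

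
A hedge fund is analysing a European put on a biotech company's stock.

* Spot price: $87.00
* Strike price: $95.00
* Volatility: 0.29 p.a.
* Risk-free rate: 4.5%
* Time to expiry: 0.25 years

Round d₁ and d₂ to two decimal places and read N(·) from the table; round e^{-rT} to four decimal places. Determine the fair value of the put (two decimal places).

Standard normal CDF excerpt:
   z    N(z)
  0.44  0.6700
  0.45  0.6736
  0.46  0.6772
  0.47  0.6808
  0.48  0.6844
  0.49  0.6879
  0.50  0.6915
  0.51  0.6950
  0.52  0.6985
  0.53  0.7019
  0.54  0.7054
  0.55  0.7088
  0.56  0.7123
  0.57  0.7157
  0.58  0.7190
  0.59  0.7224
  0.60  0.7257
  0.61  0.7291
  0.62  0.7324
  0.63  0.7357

T = 0.25;  σ√T = 0.1450
d₁ = [ln(87/95) + (0.045 + 0.29²/2)·0.25] / 0.1450 = [-0.0880 + 0.0218] / 0.1450 = -0.4566 ≈ -0.46
d₂ = d₁ − σ√T = -0.4566 − 0.1450 = -0.6016 ≈ -0.60
e^(−rT) = e^(−0.045·0.25) = 0.9888
P = 95·0.9888·N(0.60) − 87·N(0.46) = 95·0.9888·0.7257 − 87·0.6772 = 68.1694 − 58.9164 = 9.2530

$9.25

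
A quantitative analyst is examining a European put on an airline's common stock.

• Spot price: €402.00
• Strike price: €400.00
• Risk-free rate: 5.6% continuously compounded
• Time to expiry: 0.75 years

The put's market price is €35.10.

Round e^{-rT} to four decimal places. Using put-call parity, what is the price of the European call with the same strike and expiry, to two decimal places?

exp(−rT) = exp(−0.056·0.75) = 0.9589
Put-call parity: C − P = S − K·e^(−rT) = 402 − 400·0.9589 = 402 − 383.5600 = 18.4400
C = P + (C − P) = 35.10 + (18.4400) = 53.5400

€53.54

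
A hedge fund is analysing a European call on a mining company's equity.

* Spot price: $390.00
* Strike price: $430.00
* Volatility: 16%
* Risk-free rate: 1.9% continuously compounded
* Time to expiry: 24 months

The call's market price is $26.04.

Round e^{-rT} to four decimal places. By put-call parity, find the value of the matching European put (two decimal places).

$50.00

exp(−rT) = exp(−0.019·2) = 0.9627
Put-call parity: C − P = S − K·e^(−rT) = 390 − 430·0.9627 = 390 − 413.9610 = -23.9610
P = C − (C − P) = 26.04 − (-23.9610) = 50.0010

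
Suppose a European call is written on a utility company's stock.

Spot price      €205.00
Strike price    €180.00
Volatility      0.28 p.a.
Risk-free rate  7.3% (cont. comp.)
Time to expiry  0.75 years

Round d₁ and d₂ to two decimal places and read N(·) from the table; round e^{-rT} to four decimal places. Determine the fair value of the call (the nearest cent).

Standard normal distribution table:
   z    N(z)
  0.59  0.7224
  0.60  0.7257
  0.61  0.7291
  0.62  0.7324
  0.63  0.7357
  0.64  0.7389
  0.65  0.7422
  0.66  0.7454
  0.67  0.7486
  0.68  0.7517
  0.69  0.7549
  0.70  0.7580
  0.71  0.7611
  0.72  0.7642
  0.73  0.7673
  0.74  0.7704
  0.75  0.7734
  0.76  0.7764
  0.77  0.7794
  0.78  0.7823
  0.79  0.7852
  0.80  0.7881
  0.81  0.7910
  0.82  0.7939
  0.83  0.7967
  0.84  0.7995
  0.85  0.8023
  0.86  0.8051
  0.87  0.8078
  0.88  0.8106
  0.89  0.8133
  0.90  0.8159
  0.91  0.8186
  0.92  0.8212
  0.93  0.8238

€40.26

σ√T = 0.28 × 0.8660 = 0.2425
d₁ = [ln(205/180) + (0.073 + ½·0.28²)·0.75] / (σ√T) = (0.1301 + 0.0842) / 0.2425 = 0.8834 → 0.88
d₂ = 0.8834 − 0.2425 = 0.6409 → 0.64
exp(−rT) = exp(−0.073·0.75) = 0.9467
C = 205·N(0.88) − 180·0.9467·N(0.64) = 205·0.8106 − 180·0.9467·0.7389 = 166.1730 − 125.9130 = 40.2600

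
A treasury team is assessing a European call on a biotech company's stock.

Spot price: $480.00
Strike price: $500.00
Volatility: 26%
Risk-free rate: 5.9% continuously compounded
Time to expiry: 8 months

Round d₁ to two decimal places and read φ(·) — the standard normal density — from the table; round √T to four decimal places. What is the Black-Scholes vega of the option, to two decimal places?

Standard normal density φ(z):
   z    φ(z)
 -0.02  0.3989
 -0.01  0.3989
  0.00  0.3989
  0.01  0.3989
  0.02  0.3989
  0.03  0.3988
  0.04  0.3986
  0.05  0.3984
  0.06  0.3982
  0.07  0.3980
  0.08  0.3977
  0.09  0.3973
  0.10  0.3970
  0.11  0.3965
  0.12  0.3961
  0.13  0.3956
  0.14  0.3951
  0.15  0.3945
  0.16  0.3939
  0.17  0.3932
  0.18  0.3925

155.59

T = 0.6667;  σ√T = 0.2123
d₁ = [ln(480/500) + (0.059 + ½·0.26²)·0.6667] / (σ√T) = (-0.0408 + 0.0619) / 0.2123 = 0.0991 ≈ 0.10
√T = √0.6667 = 0.8165
φ(d₁) = φ(0.10) = 0.3970
vega = S·φ(d₁)·√T = 480·0.3970·0.8165 = 155.5922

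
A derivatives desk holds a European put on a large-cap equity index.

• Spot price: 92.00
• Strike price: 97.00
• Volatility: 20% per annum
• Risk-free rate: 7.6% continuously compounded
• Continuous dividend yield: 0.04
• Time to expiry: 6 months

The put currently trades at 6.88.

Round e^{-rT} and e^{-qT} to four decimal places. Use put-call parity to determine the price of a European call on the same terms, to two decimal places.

3.68

exp(−qT) = exp(−0.04·0.5) = 0.9802;  exp(−rT) = exp(−0.076·0.5) = 0.9627
Put-call parity: C − P = S·e^(−qT) − K·e^(−rT) = 92·0.9802 − 97·0.9627 = 90.1784 − 93.3819 = -3.2035
C = P + (C − P) = 6.88 + (-3.2035) = 3.6765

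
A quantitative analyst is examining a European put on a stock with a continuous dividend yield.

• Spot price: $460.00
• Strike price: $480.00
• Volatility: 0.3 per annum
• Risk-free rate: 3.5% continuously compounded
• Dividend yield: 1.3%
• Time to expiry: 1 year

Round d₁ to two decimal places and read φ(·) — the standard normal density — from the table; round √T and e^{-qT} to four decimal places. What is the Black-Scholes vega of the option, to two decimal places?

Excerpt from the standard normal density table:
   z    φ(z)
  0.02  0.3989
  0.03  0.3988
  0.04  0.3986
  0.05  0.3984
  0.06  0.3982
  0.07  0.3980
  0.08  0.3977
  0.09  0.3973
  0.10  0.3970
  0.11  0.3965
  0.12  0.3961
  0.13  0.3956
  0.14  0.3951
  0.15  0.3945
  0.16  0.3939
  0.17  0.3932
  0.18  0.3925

σ√T = 0.3 × 1.0000 = 0.3000
d₁ = [ln(460/480) + (0.035 − 0.013 + 0.3²/2)·1] / 0.3000 = [-0.0426 + 0.0670] / 0.3000 = 0.0815 → 0.08
√T = √1 = 1.0000
φ(d₁) = φ(0.08) = 0.3977
e^(−qT) = e^(−0.013·1) = 0.9871
vega = S·e^(−qT)·φ(d₁)·√T = 460·0.9871·0.3977·1.0000 = 180.5820

180.58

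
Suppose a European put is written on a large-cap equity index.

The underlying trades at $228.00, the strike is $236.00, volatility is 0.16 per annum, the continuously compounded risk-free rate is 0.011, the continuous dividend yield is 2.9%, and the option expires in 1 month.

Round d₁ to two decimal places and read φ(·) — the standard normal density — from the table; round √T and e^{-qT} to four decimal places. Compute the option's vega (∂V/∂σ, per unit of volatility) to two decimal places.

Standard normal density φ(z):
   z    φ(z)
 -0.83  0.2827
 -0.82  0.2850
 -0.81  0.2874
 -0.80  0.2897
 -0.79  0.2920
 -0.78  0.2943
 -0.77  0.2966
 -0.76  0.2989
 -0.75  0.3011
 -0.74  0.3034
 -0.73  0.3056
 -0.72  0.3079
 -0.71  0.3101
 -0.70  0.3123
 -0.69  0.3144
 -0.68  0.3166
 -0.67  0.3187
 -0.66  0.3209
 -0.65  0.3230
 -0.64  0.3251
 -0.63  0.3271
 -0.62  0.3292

σ√T = 0.16·√0.08333 = 0.0462
d₁ = [ln(228/236) + (0.011 − 0.029 + 0.16²/2)·0.08333] / 0.0462 = [-0.0345 − 0.0004] / 0.0462 = -0.7560 ⇒ -0.76
√T = √0.08333 = 0.2887
φ(d₁) = φ(-0.76) = 0.2989
e^(−qT) = e^(−0.029·0.08333) = 0.9976
vega = S·e^(−qT)·φ(d₁)·√T = 228·0.9976·0.2989·0.2887 = 19.6275
(Call and put vega coincide under Black-Scholes.)

19.63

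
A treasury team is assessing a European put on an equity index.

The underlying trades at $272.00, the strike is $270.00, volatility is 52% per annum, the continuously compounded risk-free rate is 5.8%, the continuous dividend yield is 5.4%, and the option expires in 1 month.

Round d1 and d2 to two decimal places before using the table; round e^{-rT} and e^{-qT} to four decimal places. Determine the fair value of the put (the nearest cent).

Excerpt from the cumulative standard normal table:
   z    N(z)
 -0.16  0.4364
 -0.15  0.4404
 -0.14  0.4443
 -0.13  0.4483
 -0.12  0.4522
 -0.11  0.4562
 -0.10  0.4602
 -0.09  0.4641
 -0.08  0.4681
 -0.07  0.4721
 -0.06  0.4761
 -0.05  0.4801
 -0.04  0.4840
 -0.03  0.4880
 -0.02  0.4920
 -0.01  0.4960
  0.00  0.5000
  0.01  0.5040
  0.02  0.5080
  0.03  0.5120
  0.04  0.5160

σ√T = 0.52·√0.08333 = 0.1501
ln(S/K) + (r − q + σ²/2)T = ln(272/270) + (0.058 − 0.054 + 0.52²/2)·0.08333 = 0.0074 + 0.0116 = 0.0190
d₁ = 0.0190 / 0.1501 = 0.1264 ≈ 0.13
d₂ = d₁ − σ√T = 0.1264 − 0.1501 = -0.0237 ≈ -0.02
e^(−qT) = e^(−0.054·0.08333) = 0.9955;  e^(−rT) = e^(−0.058·0.08333) = 0.9952
N(−d₂) = N(0.02) = 0.5080;  N(−d₁) = N(-0.13) = 0.4483
P = 270·0.9952·0.5080 − 272·0.9955·0.4483 = 136.5016 − 121.3889 = 15.1128

$15.11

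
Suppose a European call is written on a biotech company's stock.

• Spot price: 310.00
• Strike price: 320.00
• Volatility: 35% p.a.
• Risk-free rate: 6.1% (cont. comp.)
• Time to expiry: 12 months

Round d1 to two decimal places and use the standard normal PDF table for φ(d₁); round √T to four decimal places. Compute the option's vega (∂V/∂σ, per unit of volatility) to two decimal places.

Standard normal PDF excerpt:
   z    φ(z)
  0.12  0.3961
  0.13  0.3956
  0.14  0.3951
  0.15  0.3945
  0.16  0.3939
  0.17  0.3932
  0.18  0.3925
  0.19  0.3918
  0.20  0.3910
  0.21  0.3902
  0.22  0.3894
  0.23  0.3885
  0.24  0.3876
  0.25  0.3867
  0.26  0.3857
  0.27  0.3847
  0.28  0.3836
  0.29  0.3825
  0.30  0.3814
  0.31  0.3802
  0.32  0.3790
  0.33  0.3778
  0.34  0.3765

119.57

σ√T = 0.35·√1 = 0.3500
ln(S/K) + (r + σ²/2)T = ln(310/320) + (0.061 + 0.35²/2)·1 = -0.0317 + 0.1222 = 0.0905
d₁ = 0.0905 / 0.3500 = 0.2586 which rounds to 0.26
√T = √1 = 1.0000
φ(d₁) = φ(0.26) = 0.3857
vega = S·φ(d₁)·√T = 310·0.3857·1.0000 = 119.5670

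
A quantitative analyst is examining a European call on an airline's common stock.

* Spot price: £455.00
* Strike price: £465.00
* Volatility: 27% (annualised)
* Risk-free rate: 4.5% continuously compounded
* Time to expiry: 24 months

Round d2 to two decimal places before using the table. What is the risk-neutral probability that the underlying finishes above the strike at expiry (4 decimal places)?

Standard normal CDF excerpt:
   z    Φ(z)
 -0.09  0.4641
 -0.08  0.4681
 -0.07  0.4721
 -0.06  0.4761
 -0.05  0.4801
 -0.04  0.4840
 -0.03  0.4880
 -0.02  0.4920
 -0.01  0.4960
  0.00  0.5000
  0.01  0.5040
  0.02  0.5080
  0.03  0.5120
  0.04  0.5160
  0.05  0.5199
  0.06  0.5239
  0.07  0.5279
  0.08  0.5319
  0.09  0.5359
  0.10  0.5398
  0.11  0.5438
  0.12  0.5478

0.4960

σ√T = 0.27 × 1.4142 = 0.3818
d₁ = [ln(455/465) + (0.045 + 0.27²/2)·2] / 0.3818 = [-0.0217 + 0.1629] / 0.3818 = 0.3697 ⇒ 0.37
d₂ = d₁ − σ√T = 0.3697 − 0.3818 = -0.0122 ⇒ -0.01
Pr(exercise) under Q = N(d₂) = 0.4960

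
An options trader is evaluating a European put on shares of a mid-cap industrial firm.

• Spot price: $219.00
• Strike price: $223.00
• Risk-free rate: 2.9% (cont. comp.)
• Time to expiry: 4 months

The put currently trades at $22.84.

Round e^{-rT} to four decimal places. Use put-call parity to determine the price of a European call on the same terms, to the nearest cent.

$20.98

exp(−rT) = exp(−0.029·0.3333) = 0.9904
Put-call parity: C − P = S − K·e^(−rT) = 219 − 223·0.9904 = 219 − 220.8592 = -1.8592
C = P + (C − P) = 22.84 + (-1.8592) = 20.9808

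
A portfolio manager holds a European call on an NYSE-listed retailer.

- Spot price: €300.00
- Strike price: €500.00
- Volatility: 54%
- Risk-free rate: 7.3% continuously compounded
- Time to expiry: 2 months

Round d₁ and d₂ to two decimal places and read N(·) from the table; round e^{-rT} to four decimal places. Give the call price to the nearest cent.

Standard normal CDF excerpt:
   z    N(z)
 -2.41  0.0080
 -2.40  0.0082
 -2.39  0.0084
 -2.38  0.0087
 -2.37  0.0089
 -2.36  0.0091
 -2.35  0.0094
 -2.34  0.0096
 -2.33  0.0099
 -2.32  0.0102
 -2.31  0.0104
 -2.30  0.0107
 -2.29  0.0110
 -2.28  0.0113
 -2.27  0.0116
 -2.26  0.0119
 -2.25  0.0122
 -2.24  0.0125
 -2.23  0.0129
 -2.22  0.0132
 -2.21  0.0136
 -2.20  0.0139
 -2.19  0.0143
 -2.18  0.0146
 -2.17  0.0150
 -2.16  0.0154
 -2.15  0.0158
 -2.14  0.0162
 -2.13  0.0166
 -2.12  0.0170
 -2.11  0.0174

T = 0.1667;  σ√T = 0.2205
d₁ = [ln(300/500) + (0.073 + ½·0.54²)·0.1667] / (σ√T) = (-0.5108 + 0.0365) / 0.2205 = -2.1517 → -2.15
d₂ = -2.1517 − 0.2205 = -2.3722 → -2.37
e^(−rT) = e^(−0.073·0.1667) = 0.9879
N(d₁) = N(-2.15) = 0.0158;  N(d₂) = N(-2.37) = 0.0089
C = 300·0.0158 − 500·0.9879·0.0089 = 4.7400 − 4.3962 = 0.3438

€0.34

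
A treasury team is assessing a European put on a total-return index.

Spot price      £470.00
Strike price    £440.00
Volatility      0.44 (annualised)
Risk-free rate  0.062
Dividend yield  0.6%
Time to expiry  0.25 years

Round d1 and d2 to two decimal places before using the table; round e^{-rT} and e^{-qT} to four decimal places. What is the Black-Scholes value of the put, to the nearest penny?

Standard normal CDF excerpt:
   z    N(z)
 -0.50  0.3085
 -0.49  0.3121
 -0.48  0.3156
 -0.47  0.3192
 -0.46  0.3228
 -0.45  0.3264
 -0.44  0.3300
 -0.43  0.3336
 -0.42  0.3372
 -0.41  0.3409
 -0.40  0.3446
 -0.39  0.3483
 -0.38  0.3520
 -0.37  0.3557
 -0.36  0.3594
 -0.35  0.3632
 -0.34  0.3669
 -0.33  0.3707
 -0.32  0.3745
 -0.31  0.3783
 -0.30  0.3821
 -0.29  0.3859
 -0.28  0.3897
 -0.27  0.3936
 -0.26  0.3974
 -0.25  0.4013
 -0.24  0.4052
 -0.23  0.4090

£24.05

σ√T = 0.44 × 0.5000 = 0.2200
ln(S/K) + (r − q + σ²/2)T = ln(470/440) + (0.062 − 0.006 + 0.44²/2)·0.25 = 0.0660 + 0.0382 = 0.1042
d₁ = 0.1042 / 0.2200 = 0.4734 ⇒ 0.47
d₂ = d₁ − σ√T = 0.4734 − 0.2200 = 0.2534 ⇒ 0.25
e^(−qT) = e^(−0.006·0.25) = 0.9985;  e^(−rT) = e^(−0.062·0.25) = 0.9846
N(−d₂) = N(-0.25) = 0.4013;  N(−d₁) = N(-0.47) = 0.3192
P = 440·0.9846·0.4013 − 470·0.9985·0.3192 = 173.8528 − 149.7990 = 24.0538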